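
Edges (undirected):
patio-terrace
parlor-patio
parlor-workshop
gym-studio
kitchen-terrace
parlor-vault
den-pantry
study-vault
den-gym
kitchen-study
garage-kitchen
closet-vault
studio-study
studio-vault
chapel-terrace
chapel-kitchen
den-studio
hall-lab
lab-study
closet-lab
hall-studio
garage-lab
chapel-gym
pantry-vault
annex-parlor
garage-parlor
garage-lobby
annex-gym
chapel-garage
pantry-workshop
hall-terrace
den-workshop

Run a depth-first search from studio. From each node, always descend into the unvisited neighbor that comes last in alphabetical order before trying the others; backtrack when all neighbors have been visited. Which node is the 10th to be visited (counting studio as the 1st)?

pantry

Visit studio
studio → vault
vault → study
study → lab
lab → hall
hall → terrace
terrace → patio
patio → parlor
parlor → workshop
workshop → pantry
pantry → den
den → gym
gym → chapel
chapel → kitchen
kitchen → garage
garage → lobby
gym → annex
lab → closet

Visit order: studio, vault, study, lab, hall, terrace, patio, parlor, workshop, pantry, den, gym, chapel, kitchen, garage, lobby, annex, closet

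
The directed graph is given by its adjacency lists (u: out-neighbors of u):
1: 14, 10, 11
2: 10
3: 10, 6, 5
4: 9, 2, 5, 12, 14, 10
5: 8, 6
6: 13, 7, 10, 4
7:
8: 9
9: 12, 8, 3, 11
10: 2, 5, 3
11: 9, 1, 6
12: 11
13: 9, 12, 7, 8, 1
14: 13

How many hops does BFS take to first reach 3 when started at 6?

Level 0: 6
Level 1: 4, 7, 10, 13
Level 2: 1, 2, 3, 5, 8, 9, 12, 14
Level 3: 11
3 first appears at level 2.

2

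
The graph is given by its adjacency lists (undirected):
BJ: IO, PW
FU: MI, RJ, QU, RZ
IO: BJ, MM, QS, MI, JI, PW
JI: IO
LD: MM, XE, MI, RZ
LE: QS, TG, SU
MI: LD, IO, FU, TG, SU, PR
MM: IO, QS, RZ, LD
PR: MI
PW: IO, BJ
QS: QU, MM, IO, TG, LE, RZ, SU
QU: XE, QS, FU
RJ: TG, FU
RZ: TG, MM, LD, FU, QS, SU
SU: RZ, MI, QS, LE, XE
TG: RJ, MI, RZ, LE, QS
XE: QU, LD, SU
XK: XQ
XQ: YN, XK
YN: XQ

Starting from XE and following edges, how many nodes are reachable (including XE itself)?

17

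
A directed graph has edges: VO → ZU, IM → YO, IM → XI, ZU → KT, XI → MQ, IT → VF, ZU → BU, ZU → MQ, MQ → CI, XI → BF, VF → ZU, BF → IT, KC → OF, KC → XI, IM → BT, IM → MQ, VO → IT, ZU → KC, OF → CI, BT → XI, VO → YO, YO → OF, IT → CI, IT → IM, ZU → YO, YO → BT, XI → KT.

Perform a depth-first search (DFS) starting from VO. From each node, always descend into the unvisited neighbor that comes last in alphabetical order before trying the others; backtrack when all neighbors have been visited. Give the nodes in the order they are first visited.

VO, ZU, YO, OF, CI, BT, XI, MQ, KT, BF, IT, VF, IM, KC, BU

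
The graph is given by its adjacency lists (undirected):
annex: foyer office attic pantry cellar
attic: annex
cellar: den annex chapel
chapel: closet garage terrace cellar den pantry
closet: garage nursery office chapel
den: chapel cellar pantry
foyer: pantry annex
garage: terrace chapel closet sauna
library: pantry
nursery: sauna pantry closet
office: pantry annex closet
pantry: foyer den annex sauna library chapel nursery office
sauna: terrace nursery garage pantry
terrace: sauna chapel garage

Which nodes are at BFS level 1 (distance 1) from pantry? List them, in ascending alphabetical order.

Level 0: pantry
Level 1: annex, chapel, den, foyer, library, nursery, office, sauna
Level 2: attic, cellar, closet, garage, terrace

annex, chapel, den, foyer, library, nursery, office, sauna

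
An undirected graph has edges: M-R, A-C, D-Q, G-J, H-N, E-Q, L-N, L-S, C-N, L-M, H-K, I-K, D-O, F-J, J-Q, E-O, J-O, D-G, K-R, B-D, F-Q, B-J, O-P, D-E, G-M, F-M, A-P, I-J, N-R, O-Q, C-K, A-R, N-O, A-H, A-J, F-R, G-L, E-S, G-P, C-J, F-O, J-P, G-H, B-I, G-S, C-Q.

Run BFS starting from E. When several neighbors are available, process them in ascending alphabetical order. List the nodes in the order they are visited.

Visit E; enqueue D, O, Q, S → queue [D, O, Q, S]
Visit D; enqueue B, G → queue [O, Q, S, B, G]
Visit O; enqueue F, J, N, P → queue [Q, S, B, G, F, J, N, P]
Visit Q; enqueue C → queue [S, B, G, F, J, N, P, C]
Visit S; enqueue L → queue [B, G, F, J, N, P, C, L]
Visit B; enqueue I → queue [G, F, J, N, P, C, L, I]
Visit G; enqueue H, M → queue [F, J, N, P, C, L, I, H, M]
Visit F; enqueue R → queue [J, N, P, C, L, I, H, M, R]
Visit J; enqueue A → queue [N, P, C, L, I, H, M, R, A]
Visit N → queue [P, C, L, I, H, M, R, A]
Visit P → queue [C, L, I, H, M, R, A]
Visit C; enqueue K → queue [L, I, H, M, R, A, K]
Visit L → queue [I, H, M, R, A, K]
Visit I → queue [H, M, R, A, K]
Visit H → queue [M, R, A, K]
Visit M → queue [R, A, K]
Visit R → queue [A, K]
Visit A → queue [K]
Visit K → queue []

E, D, O, Q, S, B, G, F, J, N, P, C, L, I, H, M, R, A, K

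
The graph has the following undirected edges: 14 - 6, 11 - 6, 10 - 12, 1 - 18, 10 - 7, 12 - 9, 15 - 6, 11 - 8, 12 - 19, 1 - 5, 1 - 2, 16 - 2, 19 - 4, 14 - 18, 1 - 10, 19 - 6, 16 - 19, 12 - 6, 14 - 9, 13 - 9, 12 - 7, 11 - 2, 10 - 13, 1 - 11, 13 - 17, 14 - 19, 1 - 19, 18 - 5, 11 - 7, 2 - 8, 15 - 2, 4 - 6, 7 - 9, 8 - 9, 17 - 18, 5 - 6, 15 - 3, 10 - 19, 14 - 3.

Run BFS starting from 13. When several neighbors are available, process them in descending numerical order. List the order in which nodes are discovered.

Visit 13; enqueue 17, 10, 9 → queue [17, 10, 9]
Visit 17; enqueue 18 → queue [10, 9, 18]
Visit 10; enqueue 19, 12, 7, 1 → queue [9, 18, 19, 12, 7, 1]
Visit 9; enqueue 14, 8 → queue [18, 19, 12, 7, 1, 14, 8]
Visit 18; enqueue 5 → queue [19, 12, 7, 1, 14, 8, 5]
Visit 19; enqueue 16, 6, 4 → queue [12, 7, 1, 14, 8, 5, 16, 6, 4]
Visit 12 → queue [7, 1, 14, 8, 5, 16, 6, 4]
Visit 7; enqueue 11 → queue [1, 14, 8, 5, 16, 6, 4, 11]
Visit 1; enqueue 2 → queue [14, 8, 5, 16, 6, 4, 11, 2]
Visit 14; enqueue 3 → queue [8, 5, 16, 6, 4, 11, 2, 3]
Visit 8 → queue [5, 16, 6, 4, 11, 2, 3]
Visit 5 → queue [16, 6, 4, 11, 2, 3]
Visit 16 → queue [6, 4, 11, 2, 3]
Visit 6; enqueue 15 → queue [4, 11, 2, 3, 15]
Visit 4 → queue [11, 2, 3, 15]
Visit 11 → queue [2, 3, 15]
Visit 2 → queue [3, 15]
Visit 3 → queue [15]
Visit 15 → queue []

13, 17, 10, 9, 18, 19, 12, 7, 1, 14, 8, 5, 16, 6, 4, 11, 2, 3, 15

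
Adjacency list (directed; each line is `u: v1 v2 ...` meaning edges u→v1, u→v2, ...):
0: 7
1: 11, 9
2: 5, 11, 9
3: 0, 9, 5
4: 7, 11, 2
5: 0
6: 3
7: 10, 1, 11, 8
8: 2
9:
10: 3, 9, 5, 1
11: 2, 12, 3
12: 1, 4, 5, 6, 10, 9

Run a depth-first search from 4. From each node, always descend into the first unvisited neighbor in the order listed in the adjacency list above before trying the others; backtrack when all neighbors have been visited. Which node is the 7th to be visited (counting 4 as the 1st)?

5

Visit 4
4 → 7
7 → 10
10 → 3
3 → 0
3 → 9
3 → 5
10 → 1
1 → 11
11 → 2
11 → 12
12 → 6
7 → 8

Visit order: 4, 7, 10, 3, 0, 9, 5, 1, 11, 2, 12, 6, 8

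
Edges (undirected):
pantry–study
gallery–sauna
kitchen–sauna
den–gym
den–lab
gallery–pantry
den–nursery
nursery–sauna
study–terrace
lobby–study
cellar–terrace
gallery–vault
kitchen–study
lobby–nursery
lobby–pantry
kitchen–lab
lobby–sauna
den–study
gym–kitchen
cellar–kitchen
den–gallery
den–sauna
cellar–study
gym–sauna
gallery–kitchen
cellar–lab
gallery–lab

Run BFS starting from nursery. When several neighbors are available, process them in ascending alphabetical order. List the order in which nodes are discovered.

nursery den lobby sauna gallery gym lab study pantry kitchen vault cellar terrace

Visit nursery; enqueue den, lobby, sauna → queue [den, lobby, sauna]
Visit den; enqueue gallery, gym, lab, study → queue [lobby, sauna, gallery, gym, lab, study]
Visit lobby; enqueue pantry → queue [sauna, gallery, gym, lab, study, pantry]
Visit sauna; enqueue kitchen → queue [gallery, gym, lab, study, pantry, kitchen]
Visit gallery; enqueue vault → queue [gym, lab, study, pantry, kitchen, vault]
Visit gym → queue [lab, study, pantry, kitchen, vault]
Visit lab; enqueue cellar → queue [study, pantry, kitchen, vault, cellar]
Visit study; enqueue terrace → queue [pantry, kitchen, vault, cellar, terrace]
Visit pantry → queue [kitchen, vault, cellar, terrace]
Visit kitchen → queue [vault, cellar, terrace]
Visit vault → queue [cellar, terrace]
Visit cellar → queue [terrace]
Visit terrace → queue []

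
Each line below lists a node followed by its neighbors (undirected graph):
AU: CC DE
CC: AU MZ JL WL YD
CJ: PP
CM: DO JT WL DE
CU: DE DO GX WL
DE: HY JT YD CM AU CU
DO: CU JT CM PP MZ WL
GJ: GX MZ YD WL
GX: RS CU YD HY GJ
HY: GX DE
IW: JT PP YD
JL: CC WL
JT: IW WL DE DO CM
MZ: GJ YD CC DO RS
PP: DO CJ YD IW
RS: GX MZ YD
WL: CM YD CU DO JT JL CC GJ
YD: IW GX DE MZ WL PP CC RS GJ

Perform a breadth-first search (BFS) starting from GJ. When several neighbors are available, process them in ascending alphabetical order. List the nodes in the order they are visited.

GJ → GX → MZ → WL → YD → CU → HY → RS → CC → DO → CM → JL → JT → DE → IW → PP → AU → CJ

Visit GJ; enqueue GX, MZ, WL, YD → queue [GX, MZ, WL, YD]
Visit GX; enqueue CU, HY, RS → queue [MZ, WL, YD, CU, HY, RS]
Visit MZ; enqueue CC, DO → queue [WL, YD, CU, HY, RS, CC, DO]
Visit WL; enqueue CM, JL, JT → queue [YD, CU, HY, RS, CC, DO, CM, JL, JT]
Visit YD; enqueue DE, IW, PP → queue [CU, HY, RS, CC, DO, CM, JL, JT, DE, IW, PP]
Visit CU → queue [HY, RS, CC, DO, CM, JL, JT, DE, IW, PP]
Visit HY → queue [RS, CC, DO, CM, JL, JT, DE, IW, PP]
Visit RS → queue [CC, DO, CM, JL, JT, DE, IW, PP]
Visit CC; enqueue AU → queue [DO, CM, JL, JT, DE, IW, PP, AU]
Visit DO → queue [CM, JL, JT, DE, IW, PP, AU]
Visit CM → queue [JL, JT, DE, IW, PP, AU]
Visit JL → queue [JT, DE, IW, PP, AU]
Visit JT → queue [DE, IW, PP, AU]
Visit DE → queue [IW, PP, AU]
Visit IW → queue [PP, AU]
Visit PP; enqueue CJ → queue [AU, CJ]
Visit AU → queue [CJ]
Visit CJ → queue []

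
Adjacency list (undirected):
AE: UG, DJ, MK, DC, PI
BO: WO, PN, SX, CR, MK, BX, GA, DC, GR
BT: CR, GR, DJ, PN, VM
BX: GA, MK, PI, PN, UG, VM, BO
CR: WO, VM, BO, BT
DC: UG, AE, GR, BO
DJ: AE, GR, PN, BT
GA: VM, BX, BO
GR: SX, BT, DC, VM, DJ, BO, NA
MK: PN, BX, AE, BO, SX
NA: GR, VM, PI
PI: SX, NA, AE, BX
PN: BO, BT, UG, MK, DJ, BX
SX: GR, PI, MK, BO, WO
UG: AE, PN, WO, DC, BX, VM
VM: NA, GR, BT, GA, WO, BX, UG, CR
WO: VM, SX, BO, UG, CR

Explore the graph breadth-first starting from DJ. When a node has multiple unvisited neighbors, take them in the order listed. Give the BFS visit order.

DJ -> AE -> GR -> PN -> BT -> UG -> MK -> DC -> PI -> SX -> VM -> BO -> NA -> BX -> CR -> WO -> GA

Visit DJ; enqueue AE, GR, PN, BT → queue [AE, GR, PN, BT]
Visit AE; enqueue UG, MK, DC, PI → queue [GR, PN, BT, UG, MK, DC, PI]
Visit GR; enqueue SX, VM, BO, NA → queue [PN, BT, UG, MK, DC, PI, SX, VM, BO, NA]
Visit PN; enqueue BX → queue [BT, UG, MK, DC, PI, SX, VM, BO, NA, BX]
Visit BT; enqueue CR → queue [UG, MK, DC, PI, SX, VM, BO, NA, BX, CR]
Visit UG; enqueue WO → queue [MK, DC, PI, SX, VM, BO, NA, BX, CR, WO]
Visit MK → queue [DC, PI, SX, VM, BO, NA, BX, CR, WO]
Visit DC → queue [PI, SX, VM, BO, NA, BX, CR, WO]
Visit PI → queue [SX, VM, BO, NA, BX, CR, WO]
Visit SX → queue [VM, BO, NA, BX, CR, WO]
Visit VM; enqueue GA → queue [BO, NA, BX, CR, WO, GA]
Visit BO → queue [NA, BX, CR, WO, GA]
Visit NA → queue [BX, CR, WO, GA]
Visit BX → queue [CR, WO, GA]
Visit CR → queue [WO, GA]
Visit WO → queue [GA]
Visit GA → queue []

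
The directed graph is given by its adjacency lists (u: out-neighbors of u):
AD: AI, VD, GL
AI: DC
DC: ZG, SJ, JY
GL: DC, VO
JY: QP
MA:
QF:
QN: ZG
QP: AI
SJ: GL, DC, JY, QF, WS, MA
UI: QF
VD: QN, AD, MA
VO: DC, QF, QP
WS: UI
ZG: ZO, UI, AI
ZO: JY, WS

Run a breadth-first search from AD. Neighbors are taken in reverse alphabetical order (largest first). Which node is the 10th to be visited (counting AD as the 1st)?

QP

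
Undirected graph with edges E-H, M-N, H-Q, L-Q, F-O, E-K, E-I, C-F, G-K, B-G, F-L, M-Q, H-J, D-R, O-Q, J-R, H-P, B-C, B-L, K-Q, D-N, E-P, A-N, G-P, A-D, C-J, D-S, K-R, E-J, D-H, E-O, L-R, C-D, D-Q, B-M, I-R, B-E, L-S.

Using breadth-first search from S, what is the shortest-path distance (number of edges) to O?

3

Level 0: S
Level 1: D, L
Level 2: A, B, C, F, H, N, Q, R
Level 3: E, G, I, J, K, M, O, P
O first appears at level 3.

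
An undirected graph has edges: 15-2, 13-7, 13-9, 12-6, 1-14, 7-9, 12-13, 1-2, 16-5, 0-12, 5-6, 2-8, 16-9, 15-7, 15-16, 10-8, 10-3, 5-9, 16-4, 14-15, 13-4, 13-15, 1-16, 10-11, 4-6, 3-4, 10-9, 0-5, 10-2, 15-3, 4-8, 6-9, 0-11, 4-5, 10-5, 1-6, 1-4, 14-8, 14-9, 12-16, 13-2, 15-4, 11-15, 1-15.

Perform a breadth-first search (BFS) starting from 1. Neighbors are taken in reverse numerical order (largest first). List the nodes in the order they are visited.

1, 16, 15, 14, 6, 4, 2, 12, 9, 5, 13, 11, 7, 3, 8, 10, 0

Visit 1; enqueue 16, 15, 14, 6, 4, 2 → queue [16, 15, 14, 6, 4, 2]
Visit 16; enqueue 12, 9, 5 → queue [15, 14, 6, 4, 2, 12, 9, 5]
Visit 15; enqueue 13, 11, 7, 3 → queue [14, 6, 4, 2, 12, 9, 5, 13, 11, 7, 3]
Visit 14; enqueue 8 → queue [6, 4, 2, 12, 9, 5, 13, 11, 7, 3, 8]
Visit 6 → queue [4, 2, 12, 9, 5, 13, 11, 7, 3, 8]
Visit 4 → queue [2, 12, 9, 5, 13, 11, 7, 3, 8]
Visit 2; enqueue 10 → queue [12, 9, 5, 13, 11, 7, 3, 8, 10]
Visit 12; enqueue 0 → queue [9, 5, 13, 11, 7, 3, 8, 10, 0]
Visit 9 → queue [5, 13, 11, 7, 3, 8, 10, 0]
Visit 5 → queue [13, 11, 7, 3, 8, 10, 0]
Visit 13 → queue [11, 7, 3, 8, 10, 0]
Visit 11 → queue [7, 3, 8, 10, 0]
Visit 7 → queue [3, 8, 10, 0]
Visit 3 → queue [8, 10, 0]
Visit 8 → queue [10, 0]
Visit 10 → queue [0]
Visit 0 → queue []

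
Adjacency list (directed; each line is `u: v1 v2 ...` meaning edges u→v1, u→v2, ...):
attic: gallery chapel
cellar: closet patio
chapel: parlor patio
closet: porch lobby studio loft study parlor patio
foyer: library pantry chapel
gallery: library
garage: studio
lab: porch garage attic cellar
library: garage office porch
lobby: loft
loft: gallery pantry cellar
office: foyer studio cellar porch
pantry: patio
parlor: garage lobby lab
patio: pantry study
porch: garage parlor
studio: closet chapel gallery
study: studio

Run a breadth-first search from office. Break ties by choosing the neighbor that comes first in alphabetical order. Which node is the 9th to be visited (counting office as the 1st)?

library

Visit office; enqueue cellar, foyer, porch, studio → queue [cellar, foyer, porch, studio]
Visit cellar; enqueue closet, patio → queue [foyer, porch, studio, closet, patio]
Visit foyer; enqueue chapel, library, pantry → queue [porch, studio, closet, patio, chapel, library, pantry]
Visit porch; enqueue garage, parlor → queue [studio, closet, patio, chapel, library, pantry, garage, parlor]
Visit studio; enqueue gallery → queue [closet, patio, chapel, library, pantry, garage, parlor, gallery]
Visit closet; enqueue lobby, loft, study → queue [patio, chapel, library, pantry, garage, parlor, gallery, lobby, loft, study]
Visit patio → queue [chapel, library, pantry, garage, parlor, gallery, lobby, loft, study]
Visit chapel → queue [library, pantry, garage, parlor, gallery, lobby, loft, study]
Visit library → queue [pantry, garage, parlor, gallery, lobby, loft, study]
Visit pantry → queue [garage, parlor, gallery, lobby, loft, study]
Visit garage → queue [parlor, gallery, lobby, loft, study]
Visit parlor; enqueue lab → queue [gallery, lobby, loft, study, lab]
Visit gallery → queue [lobby, loft, study, lab]
Visit lobby → queue [loft, study, lab]
Visit loft → queue [study, lab]
Visit study → queue [lab]
Visit lab; enqueue attic → queue [attic]
Visit attic → queue []

Visit order: office, cellar, foyer, porch, studio, closet, patio, chapel, library, pantry, garage, parlor, gallery, lobby, loft, study, lab, attic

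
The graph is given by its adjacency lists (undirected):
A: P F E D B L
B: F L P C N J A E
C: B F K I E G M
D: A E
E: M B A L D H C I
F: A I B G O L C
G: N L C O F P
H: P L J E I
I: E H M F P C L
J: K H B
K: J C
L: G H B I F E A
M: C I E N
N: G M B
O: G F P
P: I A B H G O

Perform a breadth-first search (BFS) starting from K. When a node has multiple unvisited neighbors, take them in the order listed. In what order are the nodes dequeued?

Visit K; enqueue J, C → queue [J, C]
Visit J; enqueue H, B → queue [C, H, B]
Visit C; enqueue F, I, E, G, M → queue [H, B, F, I, E, G, M]
Visit H; enqueue P, L → queue [B, F, I, E, G, M, P, L]
Visit B; enqueue N, A → queue [F, I, E, G, M, P, L, N, A]
Visit F; enqueue O → queue [I, E, G, M, P, L, N, A, O]
Visit I → queue [E, G, M, P, L, N, A, O]
Visit E; enqueue D → queue [G, M, P, L, N, A, O, D]
Visit G → queue [M, P, L, N, A, O, D]
Visit M → queue [P, L, N, A, O, D]
Visit P → queue [L, N, A, O, D]
Visit L → queue [N, A, O, D]
Visit N → queue [A, O, D]
Visit A → queue [O, D]
Visit O → queue [D]
Visit D → queue []

K, J, C, H, B, F, I, E, G, M, P, L, N, A, O, D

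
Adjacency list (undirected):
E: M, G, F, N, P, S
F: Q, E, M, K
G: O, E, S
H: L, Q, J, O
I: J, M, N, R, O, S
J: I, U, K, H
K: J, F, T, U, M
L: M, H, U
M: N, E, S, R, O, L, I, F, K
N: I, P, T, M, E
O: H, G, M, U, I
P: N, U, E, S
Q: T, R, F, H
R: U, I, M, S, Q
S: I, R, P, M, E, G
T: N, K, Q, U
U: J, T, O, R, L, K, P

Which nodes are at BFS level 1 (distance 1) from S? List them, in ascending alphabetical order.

E, G, I, M, P, R

Level 0: S
Level 1: E, G, I, M, P, R
Level 2: F, J, K, L, N, O, Q, U
Level 3: H, T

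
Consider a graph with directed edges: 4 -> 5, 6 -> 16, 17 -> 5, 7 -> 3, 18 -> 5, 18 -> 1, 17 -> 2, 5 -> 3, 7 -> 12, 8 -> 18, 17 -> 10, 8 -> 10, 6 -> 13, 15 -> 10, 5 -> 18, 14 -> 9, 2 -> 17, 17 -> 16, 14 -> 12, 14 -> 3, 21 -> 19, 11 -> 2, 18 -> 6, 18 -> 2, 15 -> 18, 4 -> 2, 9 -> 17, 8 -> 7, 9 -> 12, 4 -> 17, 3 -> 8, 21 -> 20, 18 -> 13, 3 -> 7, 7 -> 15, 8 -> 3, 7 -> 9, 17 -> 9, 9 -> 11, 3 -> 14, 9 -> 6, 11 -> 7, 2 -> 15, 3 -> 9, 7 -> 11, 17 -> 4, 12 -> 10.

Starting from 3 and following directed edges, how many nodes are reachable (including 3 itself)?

BFS from 3 visits: 3, 14, 9, 8, 7, 12, 17, 11, 6, 18, 10, 15, 16, 5, 4, 2, 13, 1
Reachable nodes: 18 of 21 total.

18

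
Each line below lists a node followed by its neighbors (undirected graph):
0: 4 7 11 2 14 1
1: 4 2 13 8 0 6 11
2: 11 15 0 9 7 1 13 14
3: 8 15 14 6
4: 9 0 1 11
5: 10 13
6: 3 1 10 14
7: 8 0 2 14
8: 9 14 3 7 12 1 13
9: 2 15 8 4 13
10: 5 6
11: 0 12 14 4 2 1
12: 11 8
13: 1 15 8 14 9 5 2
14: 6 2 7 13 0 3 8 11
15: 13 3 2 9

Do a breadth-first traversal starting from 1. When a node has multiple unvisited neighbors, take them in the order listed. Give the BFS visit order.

Visit 1; enqueue 4, 2, 13, 8, 0, 6, 11 → queue [4, 2, 13, 8, 0, 6, 11]
Visit 4; enqueue 9 → queue [2, 13, 8, 0, 6, 11, 9]
Visit 2; enqueue 15, 7, 14 → queue [13, 8, 0, 6, 11, 9, 15, 7, 14]
Visit 13; enqueue 5 → queue [8, 0, 6, 11, 9, 15, 7, 14, 5]
Visit 8; enqueue 3, 12 → queue [0, 6, 11, 9, 15, 7, 14, 5, 3, 12]
Visit 0 → queue [6, 11, 9, 15, 7, 14, 5, 3, 12]
Visit 6; enqueue 10 → queue [11, 9, 15, 7, 14, 5, 3, 12, 10]
Visit 11 → queue [9, 15, 7, 14, 5, 3, 12, 10]
Visit 9 → queue [15, 7, 14, 5, 3, 12, 10]
Visit 15 → queue [7, 14, 5, 3, 12, 10]
Visit 7 → queue [14, 5, 3, 12, 10]
Visit 14 → queue [5, 3, 12, 10]
Visit 5 → queue [3, 12, 10]
Visit 3 → queue [12, 10]
Visit 12 → queue [10]
Visit 10 → queue []

1 → 4 → 2 → 13 → 8 → 0 → 6 → 11 → 9 → 15 → 7 → 14 → 5 → 3 → 12 → 10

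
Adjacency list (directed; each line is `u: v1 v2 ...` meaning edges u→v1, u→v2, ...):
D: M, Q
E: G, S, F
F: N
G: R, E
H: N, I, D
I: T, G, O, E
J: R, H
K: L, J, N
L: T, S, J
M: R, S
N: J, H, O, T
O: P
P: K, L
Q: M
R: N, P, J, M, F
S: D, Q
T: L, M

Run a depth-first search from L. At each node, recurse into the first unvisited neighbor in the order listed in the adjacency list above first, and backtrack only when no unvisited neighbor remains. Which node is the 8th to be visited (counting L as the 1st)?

Visit L
L → T
T → M
M → R
R → N
N → J
J → H
H → I
I → G
G → E
E → S
S → D
D → Q
E → F
I → O
O → P
P → K

Visit order: L, T, M, R, N, J, H, I, G, E, S, D, Q, F, O, P, K

I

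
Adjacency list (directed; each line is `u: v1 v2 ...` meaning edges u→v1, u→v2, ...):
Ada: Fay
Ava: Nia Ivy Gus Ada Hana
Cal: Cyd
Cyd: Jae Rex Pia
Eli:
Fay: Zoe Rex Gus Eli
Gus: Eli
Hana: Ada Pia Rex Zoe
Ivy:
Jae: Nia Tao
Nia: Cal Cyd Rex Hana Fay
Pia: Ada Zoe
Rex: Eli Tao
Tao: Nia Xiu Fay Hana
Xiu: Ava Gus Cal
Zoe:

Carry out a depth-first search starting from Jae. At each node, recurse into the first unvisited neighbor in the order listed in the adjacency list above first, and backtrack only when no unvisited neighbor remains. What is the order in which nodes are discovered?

Visit Jae
Jae → Nia
Nia → Cal
Cal → Cyd
Cyd → Rex
Rex → Eli
Rex → Tao
Tao → Xiu
Xiu → Ava
Ava → Ivy
Ava → Gus
Ava → Ada
Ada → Fay
Fay → Zoe
Ava → Hana
Hana → Pia

Jae → Nia → Cal → Cyd → Rex → Eli → Tao → Xiu → Ava → Ivy → Gus → Ada → Fay → Zoe → Hana → Pia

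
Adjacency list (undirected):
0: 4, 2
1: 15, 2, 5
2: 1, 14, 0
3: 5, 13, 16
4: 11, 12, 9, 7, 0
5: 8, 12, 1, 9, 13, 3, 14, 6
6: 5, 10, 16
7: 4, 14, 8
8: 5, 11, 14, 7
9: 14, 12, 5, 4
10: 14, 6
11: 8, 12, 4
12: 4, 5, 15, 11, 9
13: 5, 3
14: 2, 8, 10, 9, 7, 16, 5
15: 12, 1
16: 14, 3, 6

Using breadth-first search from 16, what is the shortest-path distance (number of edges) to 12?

3

Level 0: 16
Level 1: 3, 6, 14
Level 2: 2, 5, 7, 8, 9, 10, 13
Level 3: 0, 1, 4, 11, 12
Level 4: 15
12 first appears at level 3.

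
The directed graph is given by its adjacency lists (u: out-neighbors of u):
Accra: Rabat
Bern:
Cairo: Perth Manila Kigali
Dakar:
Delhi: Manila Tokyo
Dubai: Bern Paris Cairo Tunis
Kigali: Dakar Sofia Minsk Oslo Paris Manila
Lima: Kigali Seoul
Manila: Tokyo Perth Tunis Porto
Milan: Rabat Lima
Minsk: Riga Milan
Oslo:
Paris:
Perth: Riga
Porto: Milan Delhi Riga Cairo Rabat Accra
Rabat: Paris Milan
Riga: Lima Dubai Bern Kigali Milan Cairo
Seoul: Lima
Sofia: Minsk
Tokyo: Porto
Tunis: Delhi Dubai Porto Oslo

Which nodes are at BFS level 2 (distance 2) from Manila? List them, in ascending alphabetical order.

Accra, Cairo, Delhi, Dubai, Milan, Oslo, Rabat, Riga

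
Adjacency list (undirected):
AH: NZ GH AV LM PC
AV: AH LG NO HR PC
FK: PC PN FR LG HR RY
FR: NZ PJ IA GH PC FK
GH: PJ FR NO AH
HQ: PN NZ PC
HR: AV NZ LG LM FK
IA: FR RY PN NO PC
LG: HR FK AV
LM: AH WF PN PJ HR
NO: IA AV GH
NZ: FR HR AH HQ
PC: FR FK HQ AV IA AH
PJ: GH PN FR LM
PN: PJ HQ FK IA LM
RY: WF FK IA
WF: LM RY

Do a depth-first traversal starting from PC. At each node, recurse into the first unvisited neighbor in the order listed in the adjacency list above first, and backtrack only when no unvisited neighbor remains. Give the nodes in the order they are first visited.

PC → FR → NZ → HR → AV → AH → GH → PJ → PN → HQ → FK → LG → RY → WF → LM → IA → NO

Visit PC
PC → FR
FR → NZ
NZ → HR
HR → AV
AV → AH
AH → GH
GH → PJ
PJ → PN
PN → HQ
PN → FK
FK → LG
FK → RY
RY → WF
WF → LM
RY → IA
IA → NO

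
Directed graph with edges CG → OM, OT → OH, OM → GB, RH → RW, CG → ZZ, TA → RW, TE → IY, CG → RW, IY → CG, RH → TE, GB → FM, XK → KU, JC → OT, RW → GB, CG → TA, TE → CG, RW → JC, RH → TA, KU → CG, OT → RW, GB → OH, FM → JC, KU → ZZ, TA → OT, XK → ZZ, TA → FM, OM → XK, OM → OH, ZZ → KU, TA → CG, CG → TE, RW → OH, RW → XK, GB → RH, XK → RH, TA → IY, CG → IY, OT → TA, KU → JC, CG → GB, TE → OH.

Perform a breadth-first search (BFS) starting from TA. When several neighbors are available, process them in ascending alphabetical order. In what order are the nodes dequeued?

TA, CG, FM, IY, OT, RW, GB, OM, TE, ZZ, JC, OH, XK, RH, KU

Visit TA; enqueue CG, FM, IY, OT, RW → queue [CG, FM, IY, OT, RW]
Visit CG; enqueue GB, OM, TE, ZZ → queue [FM, IY, OT, RW, GB, OM, TE, ZZ]
Visit FM; enqueue JC → queue [IY, OT, RW, GB, OM, TE, ZZ, JC]
Visit IY → queue [OT, RW, GB, OM, TE, ZZ, JC]
Visit OT; enqueue OH → queue [RW, GB, OM, TE, ZZ, JC, OH]
Visit RW; enqueue XK → queue [GB, OM, TE, ZZ, JC, OH, XK]
Visit GB; enqueue RH → queue [OM, TE, ZZ, JC, OH, XK, RH]
Visit OM → queue [TE, ZZ, JC, OH, XK, RH]
Visit TE → queue [ZZ, JC, OH, XK, RH]
Visit ZZ; enqueue KU → queue [JC, OH, XK, RH, KU]
Visit JC → queue [OH, XK, RH, KU]
Visit OH → queue [XK, RH, KU]
Visit XK → queue [RH, KU]
Visit RH → queue [KU]
Visit KU → queue []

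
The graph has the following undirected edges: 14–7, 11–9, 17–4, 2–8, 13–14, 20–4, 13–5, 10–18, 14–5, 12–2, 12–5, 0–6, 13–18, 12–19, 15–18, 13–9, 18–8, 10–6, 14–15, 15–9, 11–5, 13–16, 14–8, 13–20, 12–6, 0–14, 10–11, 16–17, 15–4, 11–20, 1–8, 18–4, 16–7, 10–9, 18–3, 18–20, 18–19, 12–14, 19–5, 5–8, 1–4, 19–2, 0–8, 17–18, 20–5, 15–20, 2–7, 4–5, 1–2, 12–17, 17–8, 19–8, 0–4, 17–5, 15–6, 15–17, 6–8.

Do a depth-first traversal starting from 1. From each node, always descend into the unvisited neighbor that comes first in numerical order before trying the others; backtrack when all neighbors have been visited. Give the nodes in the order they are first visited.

Visit 1
1 → 2
2 → 7
7 → 14
14 → 0
0 → 4
4 → 5
5 → 8
8 → 6
6 → 10
10 → 9
9 → 11
11 → 20
20 → 13
13 → 16
16 → 17
17 → 12
12 → 19
19 → 18
18 → 3
18 → 15

1, 2, 7, 14, 0, 4, 5, 8, 6, 10, 9, 11, 20, 13, 16, 17, 12, 19, 18, 3, 15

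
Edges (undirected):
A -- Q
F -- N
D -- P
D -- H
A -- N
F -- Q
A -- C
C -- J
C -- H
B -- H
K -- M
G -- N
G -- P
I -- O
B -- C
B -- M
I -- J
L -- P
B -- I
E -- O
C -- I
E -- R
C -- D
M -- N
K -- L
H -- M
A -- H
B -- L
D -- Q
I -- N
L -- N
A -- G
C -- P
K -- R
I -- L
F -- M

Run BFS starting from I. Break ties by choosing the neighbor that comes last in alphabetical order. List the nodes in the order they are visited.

Visit I; enqueue O, N, L, J, C, B → queue [O, N, L, J, C, B]
Visit O; enqueue E → queue [N, L, J, C, B, E]
Visit N; enqueue M, G, F, A → queue [L, J, C, B, E, M, G, F, A]
Visit L; enqueue P, K → queue [J, C, B, E, M, G, F, A, P, K]
Visit J → queue [C, B, E, M, G, F, A, P, K]
Visit C; enqueue H, D → queue [B, E, M, G, F, A, P, K, H, D]
Visit B → queue [E, M, G, F, A, P, K, H, D]
Visit E; enqueue R → queue [M, G, F, A, P, K, H, D, R]
Visit M → queue [G, F, A, P, K, H, D, R]
Visit G → queue [F, A, P, K, H, D, R]
Visit F; enqueue Q → queue [A, P, K, H, D, R, Q]
Visit A → queue [P, K, H, D, R, Q]
Visit P → queue [K, H, D, R, Q]
Visit K → queue [H, D, R, Q]
Visit H → queue [D, R, Q]
Visit D → queue [R, Q]
Visit R → queue [Q]
Visit Q → queue []

I → O → N → L → J → C → B → E → M → G → F → A → P → K → H → D → R → Q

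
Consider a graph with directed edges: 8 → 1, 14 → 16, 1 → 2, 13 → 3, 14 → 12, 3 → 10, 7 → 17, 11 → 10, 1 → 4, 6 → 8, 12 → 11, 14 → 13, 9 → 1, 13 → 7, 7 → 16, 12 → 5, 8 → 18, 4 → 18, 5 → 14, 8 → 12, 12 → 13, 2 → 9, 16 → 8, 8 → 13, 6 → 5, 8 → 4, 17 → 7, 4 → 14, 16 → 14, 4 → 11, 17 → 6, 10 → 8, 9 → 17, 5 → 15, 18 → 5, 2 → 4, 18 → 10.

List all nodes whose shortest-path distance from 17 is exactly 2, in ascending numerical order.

5, 8, 16

Level 0: 17
Level 1: 6, 7
Level 2: 5, 8, 16
Level 3: 1, 4, 12, 13, 14, 15, 18
Level 4: 2, 3, 10, 11
Level 5: 9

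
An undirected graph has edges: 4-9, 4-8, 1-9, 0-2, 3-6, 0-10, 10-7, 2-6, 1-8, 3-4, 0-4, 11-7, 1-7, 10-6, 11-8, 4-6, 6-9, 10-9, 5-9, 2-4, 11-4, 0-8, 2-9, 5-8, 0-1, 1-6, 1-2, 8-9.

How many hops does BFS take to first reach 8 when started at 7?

2

Level 0: 7
Level 1: 1, 10, 11
Level 2: 0, 2, 4, 6, 8, 9
Level 3: 3, 5
8 first appears at level 2.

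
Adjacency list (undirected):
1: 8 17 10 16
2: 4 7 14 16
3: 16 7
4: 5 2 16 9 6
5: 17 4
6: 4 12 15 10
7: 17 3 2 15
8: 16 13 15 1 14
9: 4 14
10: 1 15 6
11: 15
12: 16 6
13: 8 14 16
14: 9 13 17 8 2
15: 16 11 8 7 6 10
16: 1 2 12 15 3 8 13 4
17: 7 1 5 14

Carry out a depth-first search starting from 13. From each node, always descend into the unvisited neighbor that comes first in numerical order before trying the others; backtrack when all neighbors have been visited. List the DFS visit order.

Visit 13
13 → 8
8 → 1
1 → 10
10 → 6
6 → 4
4 → 2
2 → 7
7 → 3
3 → 16
16 → 12
16 → 15
15 → 11
7 → 17
17 → 5
17 → 14
14 → 9

13, 8, 1, 10, 6, 4, 2, 7, 3, 16, 12, 15, 11, 17, 5, 14, 9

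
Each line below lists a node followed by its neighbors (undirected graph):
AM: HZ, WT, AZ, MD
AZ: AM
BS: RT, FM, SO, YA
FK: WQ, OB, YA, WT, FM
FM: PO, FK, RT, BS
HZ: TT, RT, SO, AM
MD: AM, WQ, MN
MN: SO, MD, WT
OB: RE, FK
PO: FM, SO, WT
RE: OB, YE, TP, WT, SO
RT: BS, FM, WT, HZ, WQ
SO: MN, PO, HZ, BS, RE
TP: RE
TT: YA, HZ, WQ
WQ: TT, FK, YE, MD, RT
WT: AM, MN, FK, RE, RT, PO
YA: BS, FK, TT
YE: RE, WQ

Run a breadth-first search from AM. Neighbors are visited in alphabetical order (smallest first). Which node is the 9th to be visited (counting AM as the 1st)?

Visit AM; enqueue AZ, HZ, MD, WT → queue [AZ, HZ, MD, WT]
Visit AZ → queue [HZ, MD, WT]
Visit HZ; enqueue RT, SO, TT → queue [MD, WT, RT, SO, TT]
Visit MD; enqueue MN, WQ → queue [WT, RT, SO, TT, MN, WQ]
Visit WT; enqueue FK, PO, RE → queue [RT, SO, TT, MN, WQ, FK, PO, RE]
Visit RT; enqueue BS, FM → queue [SO, TT, MN, WQ, FK, PO, RE, BS, FM]
Visit SO → queue [TT, MN, WQ, FK, PO, RE, BS, FM]
Visit TT; enqueue YA → queue [MN, WQ, FK, PO, RE, BS, FM, YA]
Visit MN → queue [WQ, FK, PO, RE, BS, FM, YA]
Visit WQ; enqueue YE → queue [FK, PO, RE, BS, FM, YA, YE]
Visit FK; enqueue OB → queue [PO, RE, BS, FM, YA, YE, OB]
Visit PO → queue [RE, BS, FM, YA, YE, OB]
Visit RE; enqueue TP → queue [BS, FM, YA, YE, OB, TP]
Visit BS → queue [FM, YA, YE, OB, TP]
Visit FM → queue [YA, YE, OB, TP]
Visit YA → queue [YE, OB, TP]
Visit YE → queue [OB, TP]
Visit OB → queue [TP]
Visit TP → queue []

Visit order: AM, AZ, HZ, MD, WT, RT, SO, TT, MN, WQ, FK, PO, RE, BS, FM, YA, YE, OB, TP

MN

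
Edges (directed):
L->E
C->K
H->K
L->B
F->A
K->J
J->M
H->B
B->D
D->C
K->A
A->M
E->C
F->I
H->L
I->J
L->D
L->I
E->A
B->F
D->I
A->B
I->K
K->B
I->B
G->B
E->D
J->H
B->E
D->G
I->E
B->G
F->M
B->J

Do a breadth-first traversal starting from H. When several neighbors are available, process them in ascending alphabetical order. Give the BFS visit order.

H B K L D E F G J A I C M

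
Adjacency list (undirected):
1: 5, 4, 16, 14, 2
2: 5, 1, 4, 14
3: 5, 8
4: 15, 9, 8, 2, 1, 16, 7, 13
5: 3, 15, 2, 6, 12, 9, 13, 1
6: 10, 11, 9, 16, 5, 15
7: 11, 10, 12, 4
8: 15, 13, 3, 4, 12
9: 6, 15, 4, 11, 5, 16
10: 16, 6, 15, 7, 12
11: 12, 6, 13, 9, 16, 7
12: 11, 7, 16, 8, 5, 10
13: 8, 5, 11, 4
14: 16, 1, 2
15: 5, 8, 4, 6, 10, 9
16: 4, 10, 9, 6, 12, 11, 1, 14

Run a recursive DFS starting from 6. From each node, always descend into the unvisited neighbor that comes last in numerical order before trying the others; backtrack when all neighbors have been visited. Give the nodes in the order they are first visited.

6 -> 16 -> 14 -> 2 -> 5 -> 15 -> 10 -> 12 -> 11 -> 13 -> 8 -> 4 -> 9 -> 7 -> 1 -> 3

Visit 6
6 → 16
16 → 14
14 → 2
2 → 5
5 → 15
15 → 10
10 → 12
12 → 11
11 → 13
13 → 8
8 → 4
4 → 9
4 → 7
4 → 1
8 → 3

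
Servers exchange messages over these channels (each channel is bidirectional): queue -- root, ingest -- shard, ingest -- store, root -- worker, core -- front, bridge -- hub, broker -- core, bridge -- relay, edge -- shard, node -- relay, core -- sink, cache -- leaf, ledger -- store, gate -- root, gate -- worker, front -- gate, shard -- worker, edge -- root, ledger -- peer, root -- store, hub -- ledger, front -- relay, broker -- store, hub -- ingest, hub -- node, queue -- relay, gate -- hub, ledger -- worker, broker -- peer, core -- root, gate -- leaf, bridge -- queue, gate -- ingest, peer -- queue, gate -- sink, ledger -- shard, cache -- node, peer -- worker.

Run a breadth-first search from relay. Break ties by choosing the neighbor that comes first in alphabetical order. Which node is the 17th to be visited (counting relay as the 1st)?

Visit relay; enqueue bridge, front, node, queue → queue [bridge, front, node, queue]
Visit bridge; enqueue hub → queue [front, node, queue, hub]
Visit front; enqueue core, gate → queue [node, queue, hub, core, gate]
Visit node; enqueue cache → queue [queue, hub, core, gate, cache]
Visit queue; enqueue peer, root → queue [hub, core, gate, cache, peer, root]
Visit hub; enqueue ingest, ledger → queue [core, gate, cache, peer, root, ingest, ledger]
Visit core; enqueue broker, sink → queue [gate, cache, peer, root, ingest, ledger, broker, sink]
Visit gate; enqueue leaf, worker → queue [cache, peer, root, ingest, ledger, broker, sink, leaf, worker]
Visit cache → queue [peer, root, ingest, ledger, broker, sink, leaf, worker]
Visit peer → queue [root, ingest, ledger, broker, sink, leaf, worker]
Visit root; enqueue edge, store → queue [ingest, ledger, broker, sink, leaf, worker, edge, store]
Visit ingest; enqueue shard → queue [ledger, broker, sink, leaf, worker, edge, store, shard]
Visit ledger → queue [broker, sink, leaf, worker, edge, store, shard]
Visit broker → queue [sink, leaf, worker, edge, store, shard]
Visit sink → queue [leaf, worker, edge, store, shard]
Visit leaf → queue [worker, edge, store, shard]
Visit worker → queue [edge, store, shard]
Visit edge → queue [store, shard]
Visit store → queue [shard]
Visit shard → queue []

Visit order: relay, bridge, front, node, queue, hub, core, gate, cache, peer, root, ingest, ledger, broker, sink, leaf, worker, edge, store, shard

worker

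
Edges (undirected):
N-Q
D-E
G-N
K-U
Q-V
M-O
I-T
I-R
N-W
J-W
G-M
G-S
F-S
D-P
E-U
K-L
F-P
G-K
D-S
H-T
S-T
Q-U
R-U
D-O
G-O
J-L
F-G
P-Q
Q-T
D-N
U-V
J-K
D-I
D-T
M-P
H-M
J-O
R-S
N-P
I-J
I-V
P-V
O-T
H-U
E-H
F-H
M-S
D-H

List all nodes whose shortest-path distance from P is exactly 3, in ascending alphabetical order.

J, K, R

Level 0: P
Level 1: D, F, M, N, Q, V
Level 2: E, G, H, I, O, S, T, U, W
Level 3: J, K, R
Level 4: L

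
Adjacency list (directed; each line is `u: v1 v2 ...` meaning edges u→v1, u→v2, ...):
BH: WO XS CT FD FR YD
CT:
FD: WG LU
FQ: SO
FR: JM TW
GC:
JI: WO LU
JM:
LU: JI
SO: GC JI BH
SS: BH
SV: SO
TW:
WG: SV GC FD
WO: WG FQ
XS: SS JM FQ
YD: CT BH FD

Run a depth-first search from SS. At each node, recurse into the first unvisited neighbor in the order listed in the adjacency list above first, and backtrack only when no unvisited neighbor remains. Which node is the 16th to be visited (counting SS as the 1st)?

TW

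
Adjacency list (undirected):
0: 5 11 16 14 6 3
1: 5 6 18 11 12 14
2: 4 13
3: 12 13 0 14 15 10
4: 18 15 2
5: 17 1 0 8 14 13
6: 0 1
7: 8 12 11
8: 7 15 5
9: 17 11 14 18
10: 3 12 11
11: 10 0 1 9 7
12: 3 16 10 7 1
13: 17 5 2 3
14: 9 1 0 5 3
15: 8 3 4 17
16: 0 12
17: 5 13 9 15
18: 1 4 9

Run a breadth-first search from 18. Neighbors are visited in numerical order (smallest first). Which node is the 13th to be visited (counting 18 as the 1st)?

Visit 18; enqueue 1, 4, 9 → queue [1, 4, 9]
Visit 1; enqueue 5, 6, 11, 12, 14 → queue [4, 9, 5, 6, 11, 12, 14]
Visit 4; enqueue 2, 15 → queue [9, 5, 6, 11, 12, 14, 2, 15]
Visit 9; enqueue 17 → queue [5, 6, 11, 12, 14, 2, 15, 17]
Visit 5; enqueue 0, 8, 13 → queue [6, 11, 12, 14, 2, 15, 17, 0, 8, 13]
Visit 6 → queue [11, 12, 14, 2, 15, 17, 0, 8, 13]
Visit 11; enqueue 7, 10 → queue [12, 14, 2, 15, 17, 0, 8, 13, 7, 10]
Visit 12; enqueue 3, 16 → queue [14, 2, 15, 17, 0, 8, 13, 7, 10, 3, 16]
Visit 14 → queue [2, 15, 17, 0, 8, 13, 7, 10, 3, 16]
Visit 2 → queue [15, 17, 0, 8, 13, 7, 10, 3, 16]
Visit 15 → queue [17, 0, 8, 13, 7, 10, 3, 16]
Visit 17 → queue [0, 8, 13, 7, 10, 3, 16]
Visit 0 → queue [8, 13, 7, 10, 3, 16]
Visit 8 → queue [13, 7, 10, 3, 16]
Visit 13 → queue [7, 10, 3, 16]
Visit 7 → queue [10, 3, 16]
Visit 10 → queue [3, 16]
Visit 3 → queue [16]
Visit 16 → queue []

Visit order: 18, 1, 4, 9, 5, 6, 11, 12, 14, 2, 15, 17, 0, 8, 13, 7, 10, 3, 16

0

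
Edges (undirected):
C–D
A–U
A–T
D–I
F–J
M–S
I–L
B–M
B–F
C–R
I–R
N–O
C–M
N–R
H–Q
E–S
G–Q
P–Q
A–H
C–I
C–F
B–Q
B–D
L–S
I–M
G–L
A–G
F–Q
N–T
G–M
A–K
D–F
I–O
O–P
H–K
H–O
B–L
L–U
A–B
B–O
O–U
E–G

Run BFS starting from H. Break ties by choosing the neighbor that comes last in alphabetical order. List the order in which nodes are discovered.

H, Q, O, K, A, P, G, F, B, U, N, I, T, M, L, E, J, D, C, R, S

Visit H; enqueue Q, O, K, A → queue [Q, O, K, A]
Visit Q; enqueue P, G, F, B → queue [O, K, A, P, G, F, B]
Visit O; enqueue U, N, I → queue [K, A, P, G, F, B, U, N, I]
Visit K → queue [A, P, G, F, B, U, N, I]
Visit A; enqueue T → queue [P, G, F, B, U, N, I, T]
Visit P → queue [G, F, B, U, N, I, T]
Visit G; enqueue M, L, E → queue [F, B, U, N, I, T, M, L, E]
Visit F; enqueue J, D, C → queue [B, U, N, I, T, M, L, E, J, D, C]
Visit B → queue [U, N, I, T, M, L, E, J, D, C]
Visit U → queue [N, I, T, M, L, E, J, D, C]
Visit N; enqueue R → queue [I, T, M, L, E, J, D, C, R]
Visit I → queue [T, M, L, E, J, D, C, R]
Visit T → queue [M, L, E, J, D, C, R]
Visit M; enqueue S → queue [L, E, J, D, C, R, S]
Visit L → queue [E, J, D, C, R, S]
Visit E → queue [J, D, C, R, S]
Visit J → queue [D, C, R, S]
Visit D → queue [C, R, S]
Visit C → queue [R, S]
Visit R → queue [S]
Visit S → queue []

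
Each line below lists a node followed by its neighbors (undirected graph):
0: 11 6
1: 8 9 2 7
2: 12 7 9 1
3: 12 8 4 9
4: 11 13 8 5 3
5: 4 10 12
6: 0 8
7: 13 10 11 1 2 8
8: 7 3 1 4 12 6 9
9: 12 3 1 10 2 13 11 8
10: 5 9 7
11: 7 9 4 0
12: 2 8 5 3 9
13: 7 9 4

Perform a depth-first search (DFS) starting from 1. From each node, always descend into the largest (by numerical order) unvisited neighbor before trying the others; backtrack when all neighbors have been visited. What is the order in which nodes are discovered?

1 9 13 7 11 4 8 12 5 10 3 2 6 0

Visit 1
1 → 9
9 → 13
13 → 7
7 → 11
11 → 4
4 → 8
8 → 12
12 → 5
5 → 10
12 → 3
12 → 2
8 → 6
6 → 0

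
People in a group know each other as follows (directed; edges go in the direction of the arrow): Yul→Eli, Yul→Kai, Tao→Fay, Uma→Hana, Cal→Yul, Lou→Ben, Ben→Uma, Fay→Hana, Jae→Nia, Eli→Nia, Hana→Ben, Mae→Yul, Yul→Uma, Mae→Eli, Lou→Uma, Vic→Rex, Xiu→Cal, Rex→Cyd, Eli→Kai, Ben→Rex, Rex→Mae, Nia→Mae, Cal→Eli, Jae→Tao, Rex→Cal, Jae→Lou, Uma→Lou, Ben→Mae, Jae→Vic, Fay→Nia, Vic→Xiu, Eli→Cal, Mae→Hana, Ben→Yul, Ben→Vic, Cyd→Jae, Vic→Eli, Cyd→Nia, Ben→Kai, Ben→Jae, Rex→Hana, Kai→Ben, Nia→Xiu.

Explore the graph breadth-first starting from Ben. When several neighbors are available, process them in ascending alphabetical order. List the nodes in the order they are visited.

Visit Ben; enqueue Jae, Kai, Mae, Rex, Uma, Vic, Yul → queue [Jae, Kai, Mae, Rex, Uma, Vic, Yul]
Visit Jae; enqueue Lou, Nia, Tao → queue [Kai, Mae, Rex, Uma, Vic, Yul, Lou, Nia, Tao]
Visit Kai → queue [Mae, Rex, Uma, Vic, Yul, Lou, Nia, Tao]
Visit Mae; enqueue Eli, Hana → queue [Rex, Uma, Vic, Yul, Lou, Nia, Tao, Eli, Hana]
Visit Rex; enqueue Cal, Cyd → queue [Uma, Vic, Yul, Lou, Nia, Tao, Eli, Hana, Cal, Cyd]
Visit Uma → queue [Vic, Yul, Lou, Nia, Tao, Eli, Hana, Cal, Cyd]
Visit Vic; enqueue Xiu → queue [Yul, Lou, Nia, Tao, Eli, Hana, Cal, Cyd, Xiu]
Visit Yul → queue [Lou, Nia, Tao, Eli, Hana, Cal, Cyd, Xiu]
Visit Lou → queue [Nia, Tao, Eli, Hana, Cal, Cyd, Xiu]
Visit Nia → queue [Tao, Eli, Hana, Cal, Cyd, Xiu]
Visit Tao; enqueue Fay → queue [Eli, Hana, Cal, Cyd, Xiu, Fay]
Visit Eli → queue [Hana, Cal, Cyd, Xiu, Fay]
Visit Hana → queue [Cal, Cyd, Xiu, Fay]
Visit Cal → queue [Cyd, Xiu, Fay]
Visit Cyd → queue [Xiu, Fay]
Visit Xiu → queue [Fay]
Visit Fay → queue []

Ben, Jae, Kai, Mae, Rex, Uma, Vic, Yul, Lou, Nia, Tao, Eli, Hana, Cal, Cyd, Xiu, Fay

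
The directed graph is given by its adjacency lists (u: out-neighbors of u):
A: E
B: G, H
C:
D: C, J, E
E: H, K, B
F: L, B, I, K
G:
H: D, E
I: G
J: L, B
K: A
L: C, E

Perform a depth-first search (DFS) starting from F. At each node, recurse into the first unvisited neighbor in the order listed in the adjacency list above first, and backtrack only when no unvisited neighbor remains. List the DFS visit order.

Visit F
F → L
L → C
L → E
E → H
H → D
D → J
J → B
B → G
E → K
K → A
F → I

F → L → C → E → H → D → J → B → G → K → A → I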